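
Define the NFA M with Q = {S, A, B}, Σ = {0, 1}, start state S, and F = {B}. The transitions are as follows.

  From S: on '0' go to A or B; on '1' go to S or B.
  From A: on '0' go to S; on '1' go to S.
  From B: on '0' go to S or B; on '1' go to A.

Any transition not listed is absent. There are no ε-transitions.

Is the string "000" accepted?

Yes

Start in {S}.
Read '0': {S} → {A, B}.
Read '0': {A, B} → {S, B}.
Read '0': {S, B} → {S, A, B}.
The final set {S, A, B} contains the accepting state B.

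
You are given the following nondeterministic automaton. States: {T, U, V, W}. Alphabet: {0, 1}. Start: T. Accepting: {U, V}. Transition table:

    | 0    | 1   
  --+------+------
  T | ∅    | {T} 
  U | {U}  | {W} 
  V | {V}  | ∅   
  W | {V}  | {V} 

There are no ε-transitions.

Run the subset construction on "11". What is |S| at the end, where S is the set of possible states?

1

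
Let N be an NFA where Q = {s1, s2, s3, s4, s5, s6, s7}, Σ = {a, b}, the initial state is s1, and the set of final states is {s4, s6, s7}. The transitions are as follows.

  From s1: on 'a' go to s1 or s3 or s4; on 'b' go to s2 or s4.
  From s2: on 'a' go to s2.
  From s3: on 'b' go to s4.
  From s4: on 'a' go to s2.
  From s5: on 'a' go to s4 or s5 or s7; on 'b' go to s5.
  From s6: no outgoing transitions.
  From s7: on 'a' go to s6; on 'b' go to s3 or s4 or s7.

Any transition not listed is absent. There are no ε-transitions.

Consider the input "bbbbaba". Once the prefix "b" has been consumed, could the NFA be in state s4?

Yes

Start in {s1}.
Read 'b': {s1} → {s2, s4}.
State s4 is in {s2, s4}.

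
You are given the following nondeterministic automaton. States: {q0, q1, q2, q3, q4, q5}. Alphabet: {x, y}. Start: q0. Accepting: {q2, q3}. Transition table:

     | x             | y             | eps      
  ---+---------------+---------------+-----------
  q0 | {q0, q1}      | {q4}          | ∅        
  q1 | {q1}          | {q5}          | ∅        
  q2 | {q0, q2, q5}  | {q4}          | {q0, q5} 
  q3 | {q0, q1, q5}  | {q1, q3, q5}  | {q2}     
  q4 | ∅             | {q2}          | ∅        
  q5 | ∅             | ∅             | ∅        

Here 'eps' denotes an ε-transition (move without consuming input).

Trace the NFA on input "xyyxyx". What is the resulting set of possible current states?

Start in {q0}.
Read 'x': q0→{q0, q1}; now {q0, q1}.
Read 'y': q0→{q4}, q1→{q5}; now {q4, q5}.
Read 'y': q4→{q2}, q5→∅; union {q2}; ε-closure = {q0, q2, q5}.
Read 'x': q0→{q0, q1}, q2→{q0, q2, q5}, q5→∅; now {q0, q1, q2, q5}.
Read 'y': q0→{q4}, q1→{q5}, q2→{q4}, q5→∅; now {q4, q5}.
Read 'x': q4→∅, q5→∅; now ∅.

∅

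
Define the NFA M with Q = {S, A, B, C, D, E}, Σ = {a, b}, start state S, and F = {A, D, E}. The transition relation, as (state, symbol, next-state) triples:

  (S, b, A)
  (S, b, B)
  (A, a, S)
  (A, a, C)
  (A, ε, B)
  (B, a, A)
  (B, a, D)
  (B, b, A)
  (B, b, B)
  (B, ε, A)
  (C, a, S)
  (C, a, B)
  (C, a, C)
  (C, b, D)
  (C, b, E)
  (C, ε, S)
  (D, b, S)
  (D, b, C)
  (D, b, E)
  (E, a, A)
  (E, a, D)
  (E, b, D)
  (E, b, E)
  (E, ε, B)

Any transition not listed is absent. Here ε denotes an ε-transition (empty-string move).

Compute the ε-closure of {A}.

Begin with {A}.
ε-move A → B; add B.

{A, B}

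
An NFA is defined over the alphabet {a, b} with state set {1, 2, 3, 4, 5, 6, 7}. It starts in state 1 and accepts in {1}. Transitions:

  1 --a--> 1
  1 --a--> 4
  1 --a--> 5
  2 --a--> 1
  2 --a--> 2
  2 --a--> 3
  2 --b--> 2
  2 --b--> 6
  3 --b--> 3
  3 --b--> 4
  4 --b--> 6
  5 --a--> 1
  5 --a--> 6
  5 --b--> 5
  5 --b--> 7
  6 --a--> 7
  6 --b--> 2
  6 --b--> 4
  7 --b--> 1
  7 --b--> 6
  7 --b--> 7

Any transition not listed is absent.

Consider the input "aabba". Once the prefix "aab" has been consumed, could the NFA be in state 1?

No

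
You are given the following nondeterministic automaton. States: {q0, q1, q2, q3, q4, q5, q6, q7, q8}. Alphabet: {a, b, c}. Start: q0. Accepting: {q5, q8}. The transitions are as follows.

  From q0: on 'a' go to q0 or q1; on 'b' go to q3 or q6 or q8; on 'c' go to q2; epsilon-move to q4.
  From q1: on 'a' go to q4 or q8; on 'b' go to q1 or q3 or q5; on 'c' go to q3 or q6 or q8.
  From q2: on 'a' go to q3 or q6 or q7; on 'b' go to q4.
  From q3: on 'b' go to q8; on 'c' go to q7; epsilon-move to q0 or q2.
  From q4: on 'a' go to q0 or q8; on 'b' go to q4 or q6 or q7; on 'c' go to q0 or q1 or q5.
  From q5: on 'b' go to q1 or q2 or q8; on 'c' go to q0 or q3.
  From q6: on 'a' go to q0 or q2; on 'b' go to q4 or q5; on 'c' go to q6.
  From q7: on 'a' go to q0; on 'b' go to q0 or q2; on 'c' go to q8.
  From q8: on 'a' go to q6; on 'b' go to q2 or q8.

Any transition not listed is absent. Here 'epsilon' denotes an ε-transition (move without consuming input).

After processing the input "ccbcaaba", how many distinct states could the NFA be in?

Start: ε-closure({q0}) = {q0, q4}.
Read 'c': {q0, q4} → {q0, q1, q2, q4, q5}.
Read 'c': {q0, q1, q2, q4, q5} → {q0, q1, q2, q3, q4, q5, q6, q8}.
Read 'b': {q0, q1, q2, q3, q4, q5, q6, q8} → {q0, q1, q2, q3, q4, q5, q6, q7, q8}.
Read 'c': {q0, q1, q2, q3, q4, q5, q6, q7, q8} → {q0, q1, q2, q3, q4, q5, q6, q7, q8}.
Read 'a': {q0, q1, q2, q3, q4, q5, q6, q7, q8} → {q0, q1, q2, q3, q4, q6, q7, q8}.
Read 'a': {q0, q1, q2, q3, q4, q6, q7, q8} → {q0, q1, q2, q3, q4, q6, q7, q8}.
Read 'b': {q0, q1, q2, q3, q4, q6, q7, q8} → {q0, q1, q2, q3, q4, q5, q6, q7, q8}.
Read 'a': {q0, q1, q2, q3, q4, q5, q6, q7, q8} → {q0, q1, q2, q3, q4, q6, q7, q8}.
That set has 8 states.

8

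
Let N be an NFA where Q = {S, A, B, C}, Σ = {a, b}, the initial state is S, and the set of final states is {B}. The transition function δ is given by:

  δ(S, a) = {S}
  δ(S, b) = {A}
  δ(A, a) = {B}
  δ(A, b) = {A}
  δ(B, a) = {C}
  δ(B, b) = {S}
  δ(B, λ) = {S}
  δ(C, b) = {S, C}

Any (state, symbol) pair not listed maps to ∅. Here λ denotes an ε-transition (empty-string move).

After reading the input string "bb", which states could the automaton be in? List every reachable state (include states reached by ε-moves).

Start in {S}.
Read 'b': {S} → {A}.
Read 'b': {A} → {A}.

{A}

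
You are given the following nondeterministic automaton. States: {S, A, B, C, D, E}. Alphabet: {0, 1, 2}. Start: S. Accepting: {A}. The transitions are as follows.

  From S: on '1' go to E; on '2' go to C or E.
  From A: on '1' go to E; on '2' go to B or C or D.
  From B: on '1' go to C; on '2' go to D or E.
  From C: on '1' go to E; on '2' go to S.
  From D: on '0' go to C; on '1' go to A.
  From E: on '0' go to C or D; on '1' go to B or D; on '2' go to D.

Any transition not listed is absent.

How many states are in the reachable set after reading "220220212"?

1

Start in {S}.
Read '2': {S} → {C, E}.
Read '2': {C, E} → {S, D}.
Read '0': {S, D} → {C}.
Read '2': {C} → {S}.
Read '2': {S} → {C, E}.
Read '0': {C, E} → {C, D}.
Read '2': {C, D} → {S}.
Read '1': {S} → {E}.
Read '2': {E} → {D}.
That set has 1 state.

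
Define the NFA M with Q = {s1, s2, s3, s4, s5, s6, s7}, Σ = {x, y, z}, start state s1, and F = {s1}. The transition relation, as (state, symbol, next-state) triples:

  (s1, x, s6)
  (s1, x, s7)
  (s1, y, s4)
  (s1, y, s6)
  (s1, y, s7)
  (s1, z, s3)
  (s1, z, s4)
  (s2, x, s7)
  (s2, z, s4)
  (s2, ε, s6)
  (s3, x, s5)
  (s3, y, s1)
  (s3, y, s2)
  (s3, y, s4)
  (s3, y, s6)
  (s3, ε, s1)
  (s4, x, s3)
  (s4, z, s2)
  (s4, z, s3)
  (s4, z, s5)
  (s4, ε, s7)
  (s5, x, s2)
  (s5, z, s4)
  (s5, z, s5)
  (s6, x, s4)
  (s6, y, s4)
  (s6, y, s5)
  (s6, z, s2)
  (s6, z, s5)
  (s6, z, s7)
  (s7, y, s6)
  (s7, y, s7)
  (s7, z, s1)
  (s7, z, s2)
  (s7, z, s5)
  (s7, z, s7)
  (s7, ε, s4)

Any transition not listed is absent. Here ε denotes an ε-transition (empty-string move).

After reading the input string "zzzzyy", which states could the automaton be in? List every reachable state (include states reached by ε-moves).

{s4, s5, s6, s7}

Start in {s1}.
Read 'z': {s1} → {s1, s3, s4, s7}.
Read 'z': {s1, s3, s4, s7} → {s1, s2, s3, s4, s5, s6, s7}.
Read 'z': {s1, s2, s3, s4, s5, s6, s7} → {s1, s2, s3, s4, s5, s6, s7}.
Read 'z': {s1, s2, s3, s4, s5, s6, s7} → {s1, s2, s3, s4, s5, s6, s7}.
Read 'y': {s1, s2, s3, s4, s5, s6, s7} → {s1, s2, s4, s5, s6, s7}.
Read 'y': {s1, s2, s4, s5, s6, s7} → {s4, s5, s6, s7}.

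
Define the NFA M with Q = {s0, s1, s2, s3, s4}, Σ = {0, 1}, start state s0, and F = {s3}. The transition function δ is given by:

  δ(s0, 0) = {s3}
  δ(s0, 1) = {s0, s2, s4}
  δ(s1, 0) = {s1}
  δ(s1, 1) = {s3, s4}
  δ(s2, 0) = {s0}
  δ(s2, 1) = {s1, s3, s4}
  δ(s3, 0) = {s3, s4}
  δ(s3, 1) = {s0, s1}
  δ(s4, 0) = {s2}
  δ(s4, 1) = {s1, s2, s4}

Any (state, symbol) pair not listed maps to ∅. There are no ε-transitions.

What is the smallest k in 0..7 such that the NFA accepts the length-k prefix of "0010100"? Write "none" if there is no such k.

Start in {s0}.
Read '0': s0→{s3}; now {s3}.
None of the earlier sets intersect F, but {s3} does.

1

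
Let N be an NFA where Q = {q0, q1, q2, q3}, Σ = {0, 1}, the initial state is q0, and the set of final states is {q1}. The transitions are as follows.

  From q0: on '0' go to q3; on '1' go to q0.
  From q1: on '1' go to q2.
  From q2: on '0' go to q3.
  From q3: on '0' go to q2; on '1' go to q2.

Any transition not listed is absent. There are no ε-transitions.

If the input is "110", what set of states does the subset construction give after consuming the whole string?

{q3}

Start in {q0}.
Read '1': q0→{q0}; now {q0}.
Read '1': q0→{q0}; now {q0}.
Read '0': q0→{q3}; now {q3}.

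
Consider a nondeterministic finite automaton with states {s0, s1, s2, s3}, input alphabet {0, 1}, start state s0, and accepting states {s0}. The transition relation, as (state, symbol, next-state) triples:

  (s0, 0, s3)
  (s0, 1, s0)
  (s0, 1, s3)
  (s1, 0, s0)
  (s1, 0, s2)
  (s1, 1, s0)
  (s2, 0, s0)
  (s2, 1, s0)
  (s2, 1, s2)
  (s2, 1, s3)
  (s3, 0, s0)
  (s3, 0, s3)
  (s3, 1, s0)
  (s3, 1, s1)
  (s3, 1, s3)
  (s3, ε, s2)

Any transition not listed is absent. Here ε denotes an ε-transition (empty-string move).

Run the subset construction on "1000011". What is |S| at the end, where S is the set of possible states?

4

Start in {s0}.
Read '1': {s0} → {s0, s2, s3}.
Read '0': {s0, s2, s3} → {s0, s2, s3}.
Read '0': {s0, s2, s3} → {s0, s2, s3}.
Read '0': {s0, s2, s3} → {s0, s2, s3}.
Read '0': {s0, s2, s3} → {s0, s2, s3}.
Read '1': {s0, s2, s3} → {s0, s1, s2, s3}.
Read '1': {s0, s1, s2, s3} → {s0, s1, s2, s3}.
That set has 4 states.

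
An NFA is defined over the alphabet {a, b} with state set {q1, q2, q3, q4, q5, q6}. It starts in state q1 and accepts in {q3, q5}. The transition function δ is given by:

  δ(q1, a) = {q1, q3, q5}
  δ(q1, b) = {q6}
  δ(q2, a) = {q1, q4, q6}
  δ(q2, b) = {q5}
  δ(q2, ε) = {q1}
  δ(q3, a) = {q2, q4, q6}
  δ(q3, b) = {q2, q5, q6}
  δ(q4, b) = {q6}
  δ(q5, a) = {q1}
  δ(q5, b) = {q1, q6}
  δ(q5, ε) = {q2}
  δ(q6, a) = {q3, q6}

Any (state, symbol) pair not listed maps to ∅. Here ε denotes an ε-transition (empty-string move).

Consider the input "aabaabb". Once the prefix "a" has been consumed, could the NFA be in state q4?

No

Start in {q1}.
Read 'a': q1→{q1, q3, q5}; union {q1, q3, q5}; ε-closure = {q1, q2, q3, q5}.
State q4 is not in {q1, q2, q3, q5}.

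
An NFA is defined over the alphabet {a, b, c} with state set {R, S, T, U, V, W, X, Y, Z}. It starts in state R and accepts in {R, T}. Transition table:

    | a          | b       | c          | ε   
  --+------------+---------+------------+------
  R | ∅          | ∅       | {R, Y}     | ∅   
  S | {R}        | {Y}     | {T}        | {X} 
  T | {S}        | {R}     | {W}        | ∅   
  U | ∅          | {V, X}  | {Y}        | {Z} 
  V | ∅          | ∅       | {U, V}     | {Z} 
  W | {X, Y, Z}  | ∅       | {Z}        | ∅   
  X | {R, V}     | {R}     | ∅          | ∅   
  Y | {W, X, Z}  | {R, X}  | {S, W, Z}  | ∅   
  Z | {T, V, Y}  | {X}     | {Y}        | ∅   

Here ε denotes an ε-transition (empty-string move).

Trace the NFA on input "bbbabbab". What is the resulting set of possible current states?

∅

Start in {R}.
Read 'b': R→∅; now ∅.
The set is empty and remains empty for the remaining 7 symbols.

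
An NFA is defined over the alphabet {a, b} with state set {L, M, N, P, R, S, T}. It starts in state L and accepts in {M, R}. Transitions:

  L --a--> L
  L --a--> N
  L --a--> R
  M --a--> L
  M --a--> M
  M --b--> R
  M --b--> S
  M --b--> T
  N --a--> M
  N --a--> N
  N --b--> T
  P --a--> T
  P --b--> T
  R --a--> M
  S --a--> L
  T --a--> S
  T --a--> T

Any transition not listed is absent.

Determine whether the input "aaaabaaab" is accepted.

Yes

Start in {L}.
Read 'a': {L} → {L, N, R}.
Read 'a': {L, N, R} → {L, M, N, R}.
Read 'a': {L, M, N, R} → {L, M, N, R}.
Read 'a': {L, M, N, R} → {L, M, N, R}.
Read 'b': {L, M, N, R} → {R, S, T}.
Read 'a': {R, S, T} → {L, M, S, T}.
Read 'a': {L, M, S, T} → {L, M, N, R, S, T}.
Read 'a': {L, M, N, R, S, T} → {L, M, N, R, S, T}.
Read 'b': {L, M, N, R, S, T} → {R, S, T}.
The final set {R, S, T} contains the accepting state R.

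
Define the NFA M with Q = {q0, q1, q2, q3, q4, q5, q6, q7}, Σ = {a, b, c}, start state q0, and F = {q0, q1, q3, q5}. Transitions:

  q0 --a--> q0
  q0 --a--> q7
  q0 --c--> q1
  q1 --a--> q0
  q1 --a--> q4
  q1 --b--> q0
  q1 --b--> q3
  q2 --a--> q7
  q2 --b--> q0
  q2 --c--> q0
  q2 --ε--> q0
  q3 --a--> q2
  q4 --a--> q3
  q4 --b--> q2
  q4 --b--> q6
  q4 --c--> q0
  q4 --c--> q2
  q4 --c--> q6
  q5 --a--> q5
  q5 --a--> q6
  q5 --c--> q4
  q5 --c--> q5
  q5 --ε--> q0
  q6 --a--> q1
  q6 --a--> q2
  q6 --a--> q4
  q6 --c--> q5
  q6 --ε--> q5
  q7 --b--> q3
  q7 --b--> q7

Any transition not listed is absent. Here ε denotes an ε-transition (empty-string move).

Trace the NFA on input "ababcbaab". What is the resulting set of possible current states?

{q3, q7}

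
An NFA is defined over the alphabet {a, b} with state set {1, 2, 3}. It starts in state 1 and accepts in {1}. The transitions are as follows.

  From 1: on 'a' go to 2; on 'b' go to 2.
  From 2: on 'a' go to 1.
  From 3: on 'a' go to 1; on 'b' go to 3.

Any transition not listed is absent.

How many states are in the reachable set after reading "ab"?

0

Start in {1}.
Read 'a': {1} → {2}.
Read 'b': {2} → ∅.
That set has 0 states.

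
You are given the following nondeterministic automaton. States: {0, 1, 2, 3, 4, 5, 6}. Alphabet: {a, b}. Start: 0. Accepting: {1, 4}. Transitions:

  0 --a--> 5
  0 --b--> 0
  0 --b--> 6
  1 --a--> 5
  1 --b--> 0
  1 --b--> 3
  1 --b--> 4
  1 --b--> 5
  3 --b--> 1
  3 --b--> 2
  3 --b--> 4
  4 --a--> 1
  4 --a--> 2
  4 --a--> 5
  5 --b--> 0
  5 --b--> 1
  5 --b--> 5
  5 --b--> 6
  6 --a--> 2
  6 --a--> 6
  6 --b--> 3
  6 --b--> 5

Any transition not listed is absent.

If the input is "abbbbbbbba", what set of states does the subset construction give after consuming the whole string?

{1, 2, 5, 6}

Start in {0}.
Read 'a': {0} → {5}.
Read 'b': {5} → {0, 1, 5, 6}.
Read 'b': {0, 1, 5, 6} → {0, 1, 3, 4, 5, 6}.
Read 'b': {0, 1, 3, 4, 5, 6} → {0, 1, 2, 3, 4, 5, 6}.
Read 'b': {0, 1, 2, 3, 4, 5, 6} → {0, 1, 2, 3, 4, 5, 6}.
Read 'b': {0, 1, 2, 3, 4, 5, 6} → {0, 1, 2, 3, 4, 5, 6}.
Read 'b': {0, 1, 2, 3, 4, 5, 6} → {0, 1, 2, 3, 4, 5, 6}.
Read 'b': {0, 1, 2, 3, 4, 5, 6} → {0, 1, 2, 3, 4, 5, 6}.
Read 'b': {0, 1, 2, 3, 4, 5, 6} → {0, 1, 2, 3, 4, 5, 6}.
Read 'a': {0, 1, 2, 3, 4, 5, 6} → {1, 2, 5, 6}.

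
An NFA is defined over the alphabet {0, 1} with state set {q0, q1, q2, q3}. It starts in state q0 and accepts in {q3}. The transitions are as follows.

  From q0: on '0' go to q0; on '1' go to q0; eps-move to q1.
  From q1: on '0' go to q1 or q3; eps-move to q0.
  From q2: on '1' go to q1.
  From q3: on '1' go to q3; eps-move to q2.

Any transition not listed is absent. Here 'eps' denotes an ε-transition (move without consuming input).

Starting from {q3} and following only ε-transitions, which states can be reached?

Begin with {q3}.
ε-move q3 → q2; add q2.

{q2, q3}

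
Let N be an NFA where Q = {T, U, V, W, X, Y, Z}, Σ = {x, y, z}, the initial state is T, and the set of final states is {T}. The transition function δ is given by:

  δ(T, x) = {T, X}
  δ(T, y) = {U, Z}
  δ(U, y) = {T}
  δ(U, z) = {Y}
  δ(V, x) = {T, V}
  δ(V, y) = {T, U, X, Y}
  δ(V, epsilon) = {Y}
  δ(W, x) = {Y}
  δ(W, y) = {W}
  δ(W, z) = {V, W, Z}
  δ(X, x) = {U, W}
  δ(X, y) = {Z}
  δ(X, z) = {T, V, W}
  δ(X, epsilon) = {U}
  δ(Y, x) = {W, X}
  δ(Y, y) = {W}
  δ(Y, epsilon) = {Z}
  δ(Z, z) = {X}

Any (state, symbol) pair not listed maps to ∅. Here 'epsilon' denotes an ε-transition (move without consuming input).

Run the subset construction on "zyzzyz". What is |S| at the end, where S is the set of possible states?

0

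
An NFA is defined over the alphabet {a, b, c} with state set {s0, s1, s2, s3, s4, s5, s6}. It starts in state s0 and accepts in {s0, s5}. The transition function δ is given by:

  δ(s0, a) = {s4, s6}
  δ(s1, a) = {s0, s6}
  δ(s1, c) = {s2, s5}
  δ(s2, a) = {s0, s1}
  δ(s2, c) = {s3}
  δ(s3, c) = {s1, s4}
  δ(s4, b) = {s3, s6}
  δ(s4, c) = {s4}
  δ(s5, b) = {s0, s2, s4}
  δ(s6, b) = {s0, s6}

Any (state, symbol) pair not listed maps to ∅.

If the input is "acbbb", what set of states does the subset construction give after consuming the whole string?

{s0, s6}

Start in {s0}.
Read 'a': s0→{s4, s6}; now {s4, s6}.
Read 'c': s4→{s4}, s6→∅; now {s4}.
Read 'b': s4→{s3, s6}; now {s3, s6}.
Read 'b': s3→∅, s6→{s0, s6}; now {s0, s6}.
Read 'b': s0→∅, s6→{s0, s6}; now {s0, s6}.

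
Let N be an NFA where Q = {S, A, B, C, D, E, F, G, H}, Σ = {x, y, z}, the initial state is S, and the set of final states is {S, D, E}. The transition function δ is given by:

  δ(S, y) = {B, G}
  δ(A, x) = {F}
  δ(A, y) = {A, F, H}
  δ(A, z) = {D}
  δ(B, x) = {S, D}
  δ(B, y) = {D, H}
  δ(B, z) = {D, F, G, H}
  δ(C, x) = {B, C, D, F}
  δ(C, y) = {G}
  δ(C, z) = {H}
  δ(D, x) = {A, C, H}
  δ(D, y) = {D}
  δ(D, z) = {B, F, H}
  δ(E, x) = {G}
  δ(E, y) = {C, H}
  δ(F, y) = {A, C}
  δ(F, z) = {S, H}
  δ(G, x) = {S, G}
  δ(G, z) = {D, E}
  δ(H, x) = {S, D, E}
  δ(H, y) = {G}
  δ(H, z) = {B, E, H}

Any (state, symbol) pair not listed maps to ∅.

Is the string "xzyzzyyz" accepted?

No

Start in {S}.
Read 'x': S→∅; now ∅.
The set is empty and remains empty for the remaining 7 symbols.
The final set ∅ contains no accepting state.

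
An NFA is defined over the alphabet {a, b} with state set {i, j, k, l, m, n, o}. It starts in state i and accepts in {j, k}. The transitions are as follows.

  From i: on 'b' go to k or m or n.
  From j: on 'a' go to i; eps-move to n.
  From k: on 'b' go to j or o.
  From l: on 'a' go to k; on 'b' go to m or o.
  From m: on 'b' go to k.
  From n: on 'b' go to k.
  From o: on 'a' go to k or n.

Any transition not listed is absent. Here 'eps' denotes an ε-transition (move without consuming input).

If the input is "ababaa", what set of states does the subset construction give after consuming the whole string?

Start in {i}.
Read 'a': i→∅; now ∅.
The set is empty and remains empty for the remaining 5 symbols.

∅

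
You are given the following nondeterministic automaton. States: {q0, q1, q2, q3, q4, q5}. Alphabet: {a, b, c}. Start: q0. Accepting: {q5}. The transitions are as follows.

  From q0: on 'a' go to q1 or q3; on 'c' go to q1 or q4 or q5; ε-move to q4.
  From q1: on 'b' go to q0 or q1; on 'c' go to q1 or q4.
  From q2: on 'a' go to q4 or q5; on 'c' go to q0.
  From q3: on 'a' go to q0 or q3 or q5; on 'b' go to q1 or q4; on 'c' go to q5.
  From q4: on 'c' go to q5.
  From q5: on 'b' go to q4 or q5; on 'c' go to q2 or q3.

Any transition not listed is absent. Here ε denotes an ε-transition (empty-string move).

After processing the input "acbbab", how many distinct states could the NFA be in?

Start: ε-closure({q0}) = {q0, q4}.
Read 'a': q0→{q1, q3}, q4→∅; now {q1, q3}.
Read 'c': q1→{q1, q4}, q3→{q5}; now {q1, q4, q5}.
Read 'b': q1→{q0, q1}, q4→∅, q5→{q4, q5}; now {q0, q1, q4, q5}.
Read 'b': q0→∅, q1→{q0, q1}, q4→∅, q5→{q4, q5}; now {q0, q1, q4, q5}.
Read 'a': q0→{q1, q3}, q1→∅, q4→∅, q5→∅; now {q1, q3}.
Read 'b': q1→{q0, q1}, q3→{q1, q4}; now {q0, q1, q4}.
That set has 3 states.

3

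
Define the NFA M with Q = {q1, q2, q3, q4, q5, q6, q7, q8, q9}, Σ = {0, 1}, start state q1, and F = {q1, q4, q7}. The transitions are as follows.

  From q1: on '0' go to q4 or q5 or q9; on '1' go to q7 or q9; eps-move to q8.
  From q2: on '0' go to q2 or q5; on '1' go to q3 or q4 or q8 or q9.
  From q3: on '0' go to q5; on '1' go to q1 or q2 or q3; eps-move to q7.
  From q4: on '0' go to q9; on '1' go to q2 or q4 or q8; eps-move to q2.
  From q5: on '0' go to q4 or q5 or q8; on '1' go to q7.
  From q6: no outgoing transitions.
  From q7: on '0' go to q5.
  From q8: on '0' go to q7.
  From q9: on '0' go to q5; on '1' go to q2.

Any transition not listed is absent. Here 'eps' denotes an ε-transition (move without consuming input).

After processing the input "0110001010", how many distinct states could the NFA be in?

Start: ε-closure({q1}) = {q1, q8}.
Read '0': {q1, q8} → {q2, q4, q5, q7, q9}.
Read '1': {q2, q4, q5, q7, q9} → {q2, q3, q4, q7, q8, q9}.
Read '1': {q2, q3, q4, q7, q8, q9} → {q1, q2, q3, q4, q7, q8, q9}.
Read '0': {q1, q2, q3, q4, q7, q8, q9} → {q2, q4, q5, q7, q9}.
Read '0': {q2, q4, q5, q7, q9} → {q2, q4, q5, q8, q9}.
Read '0': {q2, q4, q5, q8, q9} → {q2, q4, q5, q7, q8, q9}.
Read '1': {q2, q4, q5, q7, q8, q9} → {q2, q3, q4, q7, q8, q9}.
Read '0': {q2, q3, q4, q7, q8, q9} → {q2, q5, q7, q9}.
Read '1': {q2, q5, q7, q9} → {q2, q3, q4, q7, q8, q9}.
Read '0': {q2, q3, q4, q7, q8, q9} → {q2, q5, q7, q9}.
That set has 4 states.

4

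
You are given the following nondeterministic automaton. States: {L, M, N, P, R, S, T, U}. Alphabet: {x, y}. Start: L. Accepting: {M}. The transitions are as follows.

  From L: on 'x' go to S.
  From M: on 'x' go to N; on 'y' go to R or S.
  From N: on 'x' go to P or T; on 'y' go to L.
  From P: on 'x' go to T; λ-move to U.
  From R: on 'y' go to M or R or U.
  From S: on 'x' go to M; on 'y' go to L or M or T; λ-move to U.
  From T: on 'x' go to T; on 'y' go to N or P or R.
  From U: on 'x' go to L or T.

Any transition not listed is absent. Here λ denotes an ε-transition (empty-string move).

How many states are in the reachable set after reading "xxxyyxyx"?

Start in {L}.
Read 'x': L→{S}; union {S}; ε-closure = {S, U}.
Read 'x': S→{M}, U→{L, T}; now {L, M, T}.
Read 'x': L→{S}, M→{N}, T→{T}; union {N, S, T}; ε-closure = {N, S, T, U}.
Read 'y': N→{L}, S→{L, M, T}, T→{N, P, R}, U→∅; union {L, M, N, P, R, T}; ε-closure = {L, M, N, P, R, T, U}.
Read 'y': L→∅, M→{R, S}, N→{L}, P→∅, R→{M, R, U}, T→{N, P, R}, U→∅; now {L, M, N, P, R, S, U}.
Read 'x': L→{S}, M→{N}, N→{P, T}, P→{T}, R→∅, S→{M}, U→{L, T}; union {L, M, N, P, S, T}; ε-closure = {L, M, N, P, S, T, U}.
Read 'y': L→∅, M→{R, S}, N→{L}, P→∅, S→{L, M, T}, T→{N, P, R}, U→∅; union {L, M, N, P, R, S, T}; ε-closure = {L, M, N, P, R, S, T, U}.
Read 'x': L→{S}, M→{N}, N→{P, T}, P→{T}, R→∅, S→{M}, T→{T}, U→{L, T}; union {L, M, N, P, S, T}; ε-closure = {L, M, N, P, S, T, U}.
That set has 7 states.

7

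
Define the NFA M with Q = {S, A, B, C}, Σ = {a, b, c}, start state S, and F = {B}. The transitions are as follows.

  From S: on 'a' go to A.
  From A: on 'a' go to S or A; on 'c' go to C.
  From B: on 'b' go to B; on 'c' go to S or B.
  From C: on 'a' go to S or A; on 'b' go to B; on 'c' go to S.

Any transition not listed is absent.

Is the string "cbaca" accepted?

No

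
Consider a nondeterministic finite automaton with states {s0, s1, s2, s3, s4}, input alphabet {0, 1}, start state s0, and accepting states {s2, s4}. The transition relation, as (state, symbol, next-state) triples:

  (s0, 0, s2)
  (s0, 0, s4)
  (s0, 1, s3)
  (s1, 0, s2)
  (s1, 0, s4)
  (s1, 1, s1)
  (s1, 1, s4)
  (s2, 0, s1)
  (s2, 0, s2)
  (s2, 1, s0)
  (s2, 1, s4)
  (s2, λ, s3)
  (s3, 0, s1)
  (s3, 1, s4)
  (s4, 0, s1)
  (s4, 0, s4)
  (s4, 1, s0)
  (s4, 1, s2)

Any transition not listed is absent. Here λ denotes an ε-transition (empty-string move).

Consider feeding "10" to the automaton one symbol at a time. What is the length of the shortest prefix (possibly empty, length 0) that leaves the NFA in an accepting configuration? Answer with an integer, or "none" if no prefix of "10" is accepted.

none

Start in {s0}.
Read '1': s0→{s3}; now {s3}.
Read '0': s3→{s1}; now {s1}.
No reachable set along the way intersects F.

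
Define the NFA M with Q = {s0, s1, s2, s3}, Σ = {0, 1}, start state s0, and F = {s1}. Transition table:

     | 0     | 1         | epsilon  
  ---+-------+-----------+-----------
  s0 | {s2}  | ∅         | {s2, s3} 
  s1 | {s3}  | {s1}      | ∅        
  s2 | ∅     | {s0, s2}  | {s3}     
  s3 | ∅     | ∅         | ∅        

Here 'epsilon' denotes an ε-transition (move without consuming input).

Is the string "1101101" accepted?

No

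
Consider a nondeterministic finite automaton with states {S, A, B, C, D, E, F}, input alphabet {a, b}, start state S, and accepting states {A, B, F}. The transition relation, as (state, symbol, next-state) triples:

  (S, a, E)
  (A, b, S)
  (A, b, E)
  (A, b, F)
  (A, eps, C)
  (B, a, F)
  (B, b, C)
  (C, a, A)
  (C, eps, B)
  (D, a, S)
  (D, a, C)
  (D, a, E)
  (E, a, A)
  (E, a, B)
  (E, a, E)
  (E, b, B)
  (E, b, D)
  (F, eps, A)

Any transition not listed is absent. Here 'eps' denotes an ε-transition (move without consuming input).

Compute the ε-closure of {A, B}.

{A, B, C}

Begin with {A, B}.
ε-move A → C; add C.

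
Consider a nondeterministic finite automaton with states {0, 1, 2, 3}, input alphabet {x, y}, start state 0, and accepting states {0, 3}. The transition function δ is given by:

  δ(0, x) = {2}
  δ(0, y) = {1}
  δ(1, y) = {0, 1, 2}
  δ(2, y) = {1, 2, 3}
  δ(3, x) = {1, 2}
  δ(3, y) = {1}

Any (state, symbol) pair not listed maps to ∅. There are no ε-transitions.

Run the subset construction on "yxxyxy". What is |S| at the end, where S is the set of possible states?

0

Start in {0}.
Read 'y': {0} → {1}.
Read 'x': {1} → ∅.
The set is empty and remains empty for the remaining 4 symbols.
That set has 0 states.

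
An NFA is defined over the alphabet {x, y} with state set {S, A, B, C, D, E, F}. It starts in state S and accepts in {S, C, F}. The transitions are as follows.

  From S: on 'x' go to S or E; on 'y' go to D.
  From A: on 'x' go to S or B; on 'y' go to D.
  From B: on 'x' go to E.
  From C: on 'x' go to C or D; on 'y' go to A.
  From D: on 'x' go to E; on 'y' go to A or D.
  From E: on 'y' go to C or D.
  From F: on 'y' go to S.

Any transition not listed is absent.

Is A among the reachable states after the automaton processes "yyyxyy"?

Start in {S}.
Read 'y': S→{D}; now {D}.
Read 'y': D→{A, D}; now {A, D}.
Read 'y': A→{D}, D→{A, D}; now {A, D}.
Read 'x': A→{S, B}, D→{E}; now {S, B, E}.
Read 'y': S→{D}, B→∅, E→{C, D}; now {C, D}.
Read 'y': C→{A}, D→{A, D}; now {A, D}.
State A is in {A, D}.

Yes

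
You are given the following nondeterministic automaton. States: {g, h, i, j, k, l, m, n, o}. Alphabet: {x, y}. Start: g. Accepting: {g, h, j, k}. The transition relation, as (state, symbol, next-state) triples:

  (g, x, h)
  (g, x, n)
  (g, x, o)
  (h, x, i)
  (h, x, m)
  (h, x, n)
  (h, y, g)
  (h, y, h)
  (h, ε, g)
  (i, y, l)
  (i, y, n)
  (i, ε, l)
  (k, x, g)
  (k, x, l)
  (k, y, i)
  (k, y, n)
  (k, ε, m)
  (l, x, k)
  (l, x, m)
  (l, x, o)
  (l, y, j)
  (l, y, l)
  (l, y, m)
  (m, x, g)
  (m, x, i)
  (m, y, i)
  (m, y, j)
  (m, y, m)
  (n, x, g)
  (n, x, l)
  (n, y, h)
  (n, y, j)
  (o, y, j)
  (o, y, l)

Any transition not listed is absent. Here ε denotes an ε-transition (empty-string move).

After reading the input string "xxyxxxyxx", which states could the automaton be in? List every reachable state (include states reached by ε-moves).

{g, h, i, k, l, m, n, o}

Start in {g}.
Read 'x': g→{h, n, o}; union {h, n, o}; ε-closure = {g, h, n, o}.
Read 'x': g→{h, n, o}, h→{i, m, n}, n→{g, l}, o→∅; now {g, h, i, l, m, n, o}.
Read 'y': g→∅, h→{g, h}, i→{l, n}, l→{j, l, m}, m→{i, j, m}, n→{h, j}, o→{j, l}; now {g, h, i, j, l, m, n}.
Read 'x': g→{h, n, o}, h→{i, m, n}, i→∅, j→∅, l→{k, m, o}, m→{g, i}, n→{g, l}; now {g, h, i, k, l, m, n, o}.
Read 'x': g→{h, n, o}, h→{i, m, n}, i→∅, k→{g, l}, l→{k, m, o}, m→{g, i}, n→{g, l}, o→∅; now {g, h, i, k, l, m, n, o}.
Read 'x': g→{h, n, o}, h→{i, m, n}, i→∅, k→{g, l}, l→{k, m, o}, m→{g, i}, n→{g, l}, o→∅; now {g, h, i, k, l, m, n, o}.
Read 'y': g→∅, h→{g, h}, i→{l, n}, k→{i, n}, l→{j, l, m}, m→{i, j, m}, n→{h, j}, o→{j, l}; now {g, h, i, j, l, m, n}.
Read 'x': g→{h, n, o}, h→{i, m, n}, i→∅, j→∅, l→{k, m, o}, m→{g, i}, n→{g, l}; now {g, h, i, k, l, m, n, o}.
Read 'x': g→{h, n, o}, h→{i, m, n}, i→∅, k→{g, l}, l→{k, m, o}, m→{g, i}, n→{g, l}, o→∅; now {g, h, i, k, l, m, n, o}.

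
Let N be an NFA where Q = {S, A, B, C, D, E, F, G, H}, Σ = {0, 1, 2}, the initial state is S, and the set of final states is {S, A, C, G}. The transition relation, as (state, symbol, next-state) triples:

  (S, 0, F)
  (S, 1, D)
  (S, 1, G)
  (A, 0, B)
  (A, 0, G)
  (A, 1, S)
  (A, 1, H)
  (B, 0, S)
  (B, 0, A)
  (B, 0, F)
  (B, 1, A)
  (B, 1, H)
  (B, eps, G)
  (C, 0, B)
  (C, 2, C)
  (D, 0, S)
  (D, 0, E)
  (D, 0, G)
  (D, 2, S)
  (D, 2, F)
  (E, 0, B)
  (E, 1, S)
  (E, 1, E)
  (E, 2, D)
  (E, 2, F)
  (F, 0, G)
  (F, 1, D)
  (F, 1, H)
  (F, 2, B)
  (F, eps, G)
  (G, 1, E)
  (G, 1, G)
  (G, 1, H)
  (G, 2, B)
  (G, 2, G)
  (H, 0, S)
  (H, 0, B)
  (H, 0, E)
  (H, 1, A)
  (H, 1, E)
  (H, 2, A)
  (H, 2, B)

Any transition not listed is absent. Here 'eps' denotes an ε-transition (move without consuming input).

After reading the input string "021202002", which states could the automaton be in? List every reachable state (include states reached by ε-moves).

Start in {S}.
Read '0': {S} → {F, G}.
Read '2': {F, G} → {B, G}.
Read '1': {B, G} → {A, E, G, H}.
Read '2': {A, E, G, H} → {A, B, D, F, G}.
Read '0': {A, B, D, F, G} → {S, A, B, E, F, G}.
Read '2': {S, A, B, E, F, G} → {B, D, F, G}.
Read '0': {B, D, F, G} → {S, A, E, F, G}.
Read '0': {S, A, E, F, G} → {B, F, G}.
Read '2': {B, F, G} → {B, G}.

{B, G}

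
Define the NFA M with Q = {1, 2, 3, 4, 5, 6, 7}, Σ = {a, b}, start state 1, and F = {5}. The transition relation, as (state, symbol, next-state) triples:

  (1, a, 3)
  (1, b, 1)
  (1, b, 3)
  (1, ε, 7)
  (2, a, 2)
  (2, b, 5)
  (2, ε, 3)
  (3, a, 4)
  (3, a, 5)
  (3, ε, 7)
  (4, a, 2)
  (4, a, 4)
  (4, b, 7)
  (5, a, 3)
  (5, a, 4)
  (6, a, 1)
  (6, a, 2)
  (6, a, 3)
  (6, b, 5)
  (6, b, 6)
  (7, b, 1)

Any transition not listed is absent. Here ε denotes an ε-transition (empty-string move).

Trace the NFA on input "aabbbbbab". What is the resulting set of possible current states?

{1, 7}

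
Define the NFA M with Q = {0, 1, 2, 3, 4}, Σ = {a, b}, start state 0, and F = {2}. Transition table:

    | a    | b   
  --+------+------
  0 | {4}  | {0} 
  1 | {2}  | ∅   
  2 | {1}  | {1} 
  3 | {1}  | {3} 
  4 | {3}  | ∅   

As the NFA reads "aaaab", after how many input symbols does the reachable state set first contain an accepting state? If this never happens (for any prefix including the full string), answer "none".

4

Start in {0}.
Read 'a': 0→{4}; now {4}.
Read 'a': 4→{3}; now {3}.
Read 'a': 3→{1}; now {1}.
Read 'a': 1→{2}; now {2}.
None of the earlier sets intersect F, but {2} does.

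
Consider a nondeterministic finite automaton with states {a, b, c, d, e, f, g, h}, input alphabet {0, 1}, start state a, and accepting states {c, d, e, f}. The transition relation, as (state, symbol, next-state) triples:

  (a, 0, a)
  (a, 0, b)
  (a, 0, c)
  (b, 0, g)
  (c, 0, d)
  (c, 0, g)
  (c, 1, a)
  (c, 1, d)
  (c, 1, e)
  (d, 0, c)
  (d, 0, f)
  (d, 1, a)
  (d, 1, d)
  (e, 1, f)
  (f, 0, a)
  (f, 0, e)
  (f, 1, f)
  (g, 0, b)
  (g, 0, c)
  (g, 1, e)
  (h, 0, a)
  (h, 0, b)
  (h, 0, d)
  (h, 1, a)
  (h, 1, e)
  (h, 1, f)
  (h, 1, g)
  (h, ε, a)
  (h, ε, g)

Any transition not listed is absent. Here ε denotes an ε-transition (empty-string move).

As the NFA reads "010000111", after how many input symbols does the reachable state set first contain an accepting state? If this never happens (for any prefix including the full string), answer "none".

Start in {a}.
Read '0': {a} → {a, b, c}.
None of the earlier sets intersect F, but {a, b, c} does.

1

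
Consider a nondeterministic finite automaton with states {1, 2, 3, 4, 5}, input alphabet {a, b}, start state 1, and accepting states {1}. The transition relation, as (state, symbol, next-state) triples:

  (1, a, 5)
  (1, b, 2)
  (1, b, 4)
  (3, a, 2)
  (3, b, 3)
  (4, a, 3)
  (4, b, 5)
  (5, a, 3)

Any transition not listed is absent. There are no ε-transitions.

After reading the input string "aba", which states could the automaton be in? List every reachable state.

Start in {1}.
Read 'a': {1} → {5}.
Read 'b': {5} → ∅.
The set is empty and remains empty for the remaining 1 symbol.

∅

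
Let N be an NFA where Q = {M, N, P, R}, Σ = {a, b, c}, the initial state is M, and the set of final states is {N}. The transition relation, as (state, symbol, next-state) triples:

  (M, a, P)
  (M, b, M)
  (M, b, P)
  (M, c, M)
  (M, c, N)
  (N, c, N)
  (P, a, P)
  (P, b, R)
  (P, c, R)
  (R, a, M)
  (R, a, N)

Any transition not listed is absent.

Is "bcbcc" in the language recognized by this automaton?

Yes

Start in {M}.
Read 'b': M→{M, P}; now {M, P}.
Read 'c': M→{M, N}, P→{R}; now {M, N, R}.
Read 'b': M→{M, P}, N→∅, R→∅; now {M, P}.
Read 'c': M→{M, N}, P→{R}; now {M, N, R}.
Read 'c': M→{M, N}, N→{N}, R→∅; now {M, N}.
The final set {M, N} contains the accepting state N.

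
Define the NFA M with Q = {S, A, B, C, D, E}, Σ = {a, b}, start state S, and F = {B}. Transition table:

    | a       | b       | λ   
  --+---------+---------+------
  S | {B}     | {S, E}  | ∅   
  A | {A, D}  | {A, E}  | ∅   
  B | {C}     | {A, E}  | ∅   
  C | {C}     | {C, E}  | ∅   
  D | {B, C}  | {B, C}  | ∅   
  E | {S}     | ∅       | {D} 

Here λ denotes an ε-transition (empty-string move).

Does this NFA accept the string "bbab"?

Start in {S}.
Read 'b': S→{S, E}; union {S, E}; ε-closure = {S, D, E}.
Read 'b': S→{S, E}, D→{B, C}, E→∅; union {S, B, C, E}; ε-closure = {S, B, C, D, E}.
Read 'a': S→{B}, B→{C}, C→{C}, D→{B, C}, E→{S}; now {S, B, C}.
Read 'b': S→{S, E}, B→{A, E}, C→{C, E}; union {S, A, C, E}; ε-closure = {S, A, C, D, E}.
The final set {S, A, C, D, E} contains no accepting state.

No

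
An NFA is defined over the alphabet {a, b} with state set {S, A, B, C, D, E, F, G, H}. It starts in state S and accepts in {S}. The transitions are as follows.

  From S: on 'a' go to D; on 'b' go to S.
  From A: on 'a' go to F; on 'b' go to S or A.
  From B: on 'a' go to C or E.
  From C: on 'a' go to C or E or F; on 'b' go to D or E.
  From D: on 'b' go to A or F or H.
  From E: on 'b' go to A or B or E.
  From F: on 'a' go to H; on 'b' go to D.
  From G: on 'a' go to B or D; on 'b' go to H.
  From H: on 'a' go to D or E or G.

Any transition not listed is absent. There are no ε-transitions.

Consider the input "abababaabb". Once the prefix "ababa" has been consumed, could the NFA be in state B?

Start in {S}.
Read 'a': {S} → {D}.
Read 'b': {D} → {A, F, H}.
Read 'a': {A, F, H} → {D, E, F, G, H}.
Read 'b': {D, E, F, G, H} → {A, B, D, E, F, H}.
Read 'a': {A, B, D, E, F, H} → {C, D, E, F, G, H}.
State B is not in {C, D, E, F, G, H}.

No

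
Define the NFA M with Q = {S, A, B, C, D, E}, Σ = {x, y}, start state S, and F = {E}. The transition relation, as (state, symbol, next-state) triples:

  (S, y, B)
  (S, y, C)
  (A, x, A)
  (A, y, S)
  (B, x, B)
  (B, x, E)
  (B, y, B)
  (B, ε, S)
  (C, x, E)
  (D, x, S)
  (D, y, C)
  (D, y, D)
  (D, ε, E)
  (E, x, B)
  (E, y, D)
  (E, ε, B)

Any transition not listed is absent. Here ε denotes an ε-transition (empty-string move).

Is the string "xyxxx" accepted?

Start in {S}.
Read 'x': {S} → ∅.
The set is empty and remains empty for the remaining 4 symbols.
The final set ∅ contains no accepting state.

No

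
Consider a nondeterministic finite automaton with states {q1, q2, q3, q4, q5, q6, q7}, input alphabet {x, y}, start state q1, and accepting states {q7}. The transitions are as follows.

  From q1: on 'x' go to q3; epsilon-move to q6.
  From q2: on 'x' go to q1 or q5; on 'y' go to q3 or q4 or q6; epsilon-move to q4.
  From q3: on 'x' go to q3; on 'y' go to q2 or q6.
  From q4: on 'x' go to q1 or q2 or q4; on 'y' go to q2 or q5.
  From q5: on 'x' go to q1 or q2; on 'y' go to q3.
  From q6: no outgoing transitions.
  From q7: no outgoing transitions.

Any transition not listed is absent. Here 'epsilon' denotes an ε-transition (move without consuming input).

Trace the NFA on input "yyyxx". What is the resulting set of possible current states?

∅

Start: ε-closure({q1}) = {q1, q6}.
Read 'y': {q1, q6} → ∅.
The set is empty and remains empty for the remaining 4 symbols.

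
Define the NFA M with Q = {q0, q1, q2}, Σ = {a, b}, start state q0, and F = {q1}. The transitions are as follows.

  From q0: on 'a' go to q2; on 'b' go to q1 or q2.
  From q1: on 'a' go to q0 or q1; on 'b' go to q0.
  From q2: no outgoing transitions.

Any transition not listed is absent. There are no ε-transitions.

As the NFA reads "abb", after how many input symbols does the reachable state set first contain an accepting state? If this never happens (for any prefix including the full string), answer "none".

none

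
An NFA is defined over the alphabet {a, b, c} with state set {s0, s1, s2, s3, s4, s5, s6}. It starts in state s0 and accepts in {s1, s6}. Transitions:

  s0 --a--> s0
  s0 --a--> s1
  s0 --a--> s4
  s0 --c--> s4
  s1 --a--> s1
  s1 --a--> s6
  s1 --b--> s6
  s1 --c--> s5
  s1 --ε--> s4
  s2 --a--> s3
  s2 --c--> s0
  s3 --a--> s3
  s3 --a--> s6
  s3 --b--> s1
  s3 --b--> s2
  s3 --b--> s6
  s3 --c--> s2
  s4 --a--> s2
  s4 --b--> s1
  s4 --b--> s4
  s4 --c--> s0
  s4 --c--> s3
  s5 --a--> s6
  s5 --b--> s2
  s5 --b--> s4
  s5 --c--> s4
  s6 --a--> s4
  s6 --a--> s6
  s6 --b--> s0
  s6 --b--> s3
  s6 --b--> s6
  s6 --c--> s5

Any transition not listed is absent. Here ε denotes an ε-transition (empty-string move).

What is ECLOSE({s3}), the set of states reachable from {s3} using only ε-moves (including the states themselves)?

{s3}

Begin with {s3}.
No ε-moves leave this set, so the closure equals the set itself.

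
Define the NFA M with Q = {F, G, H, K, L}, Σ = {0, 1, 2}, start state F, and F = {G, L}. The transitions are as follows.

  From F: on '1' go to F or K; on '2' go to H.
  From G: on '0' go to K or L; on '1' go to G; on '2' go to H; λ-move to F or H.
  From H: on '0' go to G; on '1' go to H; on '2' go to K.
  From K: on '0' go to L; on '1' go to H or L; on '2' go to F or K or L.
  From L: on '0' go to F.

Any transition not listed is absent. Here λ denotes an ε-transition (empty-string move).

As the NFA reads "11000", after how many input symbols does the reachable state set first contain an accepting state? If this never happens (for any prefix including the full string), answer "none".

Start in {F}.
Read '1': F→{F, K}; now {F, K}.
Read '1': F→{F, K}, K→{H, L}; now {F, H, K, L}.
None of the earlier sets intersect F, but {F, H, K, L} does.

2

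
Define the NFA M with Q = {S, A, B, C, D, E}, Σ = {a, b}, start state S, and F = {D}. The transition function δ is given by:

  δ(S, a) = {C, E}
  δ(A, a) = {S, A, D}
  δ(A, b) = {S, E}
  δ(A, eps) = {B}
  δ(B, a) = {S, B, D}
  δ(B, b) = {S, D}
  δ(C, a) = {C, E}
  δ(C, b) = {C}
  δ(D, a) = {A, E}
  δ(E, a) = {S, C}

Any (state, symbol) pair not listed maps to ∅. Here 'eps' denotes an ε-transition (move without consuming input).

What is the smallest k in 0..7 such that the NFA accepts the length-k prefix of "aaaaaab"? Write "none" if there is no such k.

none

Start in {S}.
Read 'a': {S} → {C, E}.
Read 'a': {C, E} → {S, C, E}.
Read 'a': {S, C, E} → {S, C, E}.
Read 'a': {S, C, E} → {S, C, E}.
Read 'a': {S, C, E} → {S, C, E}.
Read 'a': {S, C, E} → {S, C, E}.
Read 'b': {S, C, E} → {C}.
No reachable set along the way intersects F.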